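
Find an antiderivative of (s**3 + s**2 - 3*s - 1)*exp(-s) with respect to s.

Use integration by parts with u = s**3 + s**2 - 3*s - 1, dv = exp(-s) ds, so v = -exp(-s).
Apply parts 3 times (tabular method): alternate signs, differentiate u down to 0, integrate dv up.

(-s**3 - 4*s**2 - 5*s - 4)*exp(-s) + C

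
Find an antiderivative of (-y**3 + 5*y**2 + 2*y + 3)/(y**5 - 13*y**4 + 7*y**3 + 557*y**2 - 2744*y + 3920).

Factor the denominator: (y - 7)*(y - 5)*(y - 4)**2*(y + 7).
Partial-fraction decomposition: 577/(20328*(y + 7)) + 101/(121*(y - 4)) + 9/(11*(y - 4)**2) - 13/(24*(y - 5)) - 9/(28*(y - 7)).
Integrate each term; A/(y−a) gives A·log|y−a|; A/(y−a)² gives −A/(y−a).

-9*log(y - 7)/28 - 13*log(y - 5)/24 + 101*log(y - 4)/121 + 577*log(y + 7)/20328 - 9/(11*y - 44) + C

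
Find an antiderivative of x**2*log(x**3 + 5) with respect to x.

Let u = x**3 + 5, so du = (3*x**2) dx.
The integral becomes (1/3)·∫ log(u) du; integrate by parts with u′=log(u), dv′=du.

x**3*log(x**3 + 5)/3 - x**3/3 + 5*log(x**3 + 5)/3 + C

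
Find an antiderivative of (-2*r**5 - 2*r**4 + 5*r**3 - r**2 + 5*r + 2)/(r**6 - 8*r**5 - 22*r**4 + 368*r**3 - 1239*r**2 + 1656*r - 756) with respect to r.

Factor the denominator: (r - 6)*(r - 3)**2*(r - 2)*(r - 1)*(r + 7).
Partial-fraction decomposition: -1801/(6240*(r + 7)) + 7/(160*(r - 1)) + 4/(3*(r - 2)) + 757/(180*(r - 3)) + 101/(12*(r - 3)**2) - 4267/(585*(r - 6)).
Integrate each term; A/(r−a) gives A·log|r−a|; A/(r−a)² gives −A/(r−a).

-4267*log(r - 6)/585 + 757*log(r - 3)/180 + 4*log(r - 2)/3 + 7*log(r - 1)/160 - 1801*log(r + 7)/6240 - 101/(12*r - 36) + C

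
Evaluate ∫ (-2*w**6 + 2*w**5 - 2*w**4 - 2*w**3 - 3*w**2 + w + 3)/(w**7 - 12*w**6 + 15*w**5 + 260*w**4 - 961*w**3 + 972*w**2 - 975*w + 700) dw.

-69103*log(w - 7)/7200 + 26567*log(w - 5)/2080 - 2275*log(w - 4)/459 + log(w - 1)/288 - 12859*log(w + 5)/56160 + 77*log(w**2 + 1)/22100 - 47*atan(w)/22100 + C

Factor the denominator: (w - 7)*(w - 5)*(w - 4)*(w - 1)*(w + 5)*(w**2 + 1).
Partial-fraction decomposition: (154*w - 47)/(22100*(w**2 + 1)) - 12859/(56160*(w + 5)) + 1/(288*(w - 1)) - 2275/(459*(w - 4)) + 26567/(2080*(w - 5)) - 69103/(7200*(w - 7)).
Integrate each term; A/(w−a) gives A·log|w−a|; the (Bw+D)/(w²+p²) term gives a log and an atan.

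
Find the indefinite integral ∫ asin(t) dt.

t*asin(t) + sqrt(-t**2 + 1) + C

Use integration by parts with u = arcsin(t), dv = dt.
Then du = 1/sqrt(-t**2 + 1) dt.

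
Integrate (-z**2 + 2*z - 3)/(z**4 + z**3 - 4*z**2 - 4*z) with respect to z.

3*log(z)/4 - log(z - 2)/8 - 2*log(z + 1) + 11*log(z + 2)/8 + C

Factor the denominator: z*(z - 2)*(z + 1)*(z + 2).
Partial-fraction decomposition: 11/(8*(z + 2)) - 2/(z + 1) - 1/(8*(z - 2)) + 3/(4*z).
Integrate each term: A/(z−a) contributes A·log|z−a|.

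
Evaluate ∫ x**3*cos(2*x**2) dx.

x**2*sin(2*x**2)/4 + cos(2*x**2)/8 + C

Let u = x², du = 2x dx; rewrite as (1/2)∫ u^1·cos(2u) du.
Now integrate by parts 1 time.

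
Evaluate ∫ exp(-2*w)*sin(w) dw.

Let I denote the integral. Integrate by parts with u = sin(w), dv = exp(-2*w) dw, so v = -exp(-2*w)/2: I = -exp(-2*w)*sin(w)/2 + (1/2)·∫ exp(-2*w)*cos(w) dw.
Apply parts again with u = cos(w), dv = exp(-2*w) dw: ∫ exp(-2*w)*cos(w) dw = -exp(-2*w)*cos(w)/2 − (1/2)·I. Substituting back brings back I: I = -exp(-2*w)*sin(w)/2 - exp(-2*w)*cos(w)/4 − (1/4)·I.
Solving for I: (1 + 1/4)·I equals the remaining terms, so I = (4/5)·(-exp(-2*w)*sin(w)/2 - exp(-2*w)*cos(w)/4).

-2*exp(-2*w)*sin(w)/5 - exp(-2*w)*cos(w)/5 + C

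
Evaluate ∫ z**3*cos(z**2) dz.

Let u = z², du = 2z dz; rewrite as (1/2)∫ u^1·cos(1u) du.
Now integrate by parts 1 time.

z**2*sin(z**2)/2 + cos(z**2)/2 + C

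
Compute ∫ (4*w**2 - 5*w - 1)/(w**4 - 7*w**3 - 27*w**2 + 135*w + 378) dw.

Factor the denominator: (w - 7)*(w - 6)*(w + 3)**2.
Partial-fraction decomposition: -83/(405*(w + 3)) + 5/(9*(w + 3)**2) - 113/(81*(w - 6)) + 8/(5*(w - 7)).
Integrate each term; A/(w−a) gives A·log|w−a|; A/(w−a)² gives −A/(w−a).

8*log(w - 7)/5 - 113*log(w - 6)/81 - 83*log(w + 3)/405 - 5/(9*w + 27) + C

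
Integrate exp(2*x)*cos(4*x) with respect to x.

exp(2*x)*sin(4*x)/5 + exp(2*x)*cos(4*x)/10 + C

Let I denote the integral. Integrate by parts with u = cos(4*x), dv = exp(2*x) dx, so v = exp(2*x)/2: I = exp(2*x)*cos(4*x)/2 + 2·∫ exp(2*x)*sin(4*x) dx.
Apply parts again with u = sin(4*x), dv = exp(2*x) dx: ∫ exp(2*x)*sin(4*x) dx = exp(2*x)*sin(4*x)/2 − 2·I. Substituting back brings back I: I = exp(2*x)*sin(4*x) + exp(2*x)*cos(4*x)/2 − 4·I.
Solving for I: (1 + 4)·I equals the remaining terms, so I = (1/5)·(exp(2*x)*sin(4*x) + exp(2*x)*cos(4*x)/2).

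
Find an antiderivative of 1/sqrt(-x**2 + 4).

asin(x/2) + C

Substitute x = 2·sin(θ), so dx = 2·cos(θ) dθ and the radical becomes sqrt(-x**2 + 4) = 2·cos(θ) by the Pythagorean identity.
Integrate the resulting trig expression in θ, then back-substitute θ = asin(x/2), sin(θ) = x/2, cos(θ) = sqrt(-x**2 + 4)/2 (absorbing any constant into C).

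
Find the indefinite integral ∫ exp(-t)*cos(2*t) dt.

Let I denote the integral. Integrate by parts with u = cos(2*t), dv = exp(-t) dt, so v = -exp(-t): I = -exp(-t)*cos(2*t) − 2·∫ exp(-t)*sin(2*t) dt.
Apply parts again with u = sin(2*t), dv = exp(-t) dt: ∫ exp(-t)*sin(2*t) dt = -exp(-t)*sin(2*t) + 2·I. Substituting back brings back I: I = 2*exp(-t)*sin(2*t) - exp(-t)*cos(2*t) − 4·I.
Solving for I: (1 + 4)·I equals the remaining terms, so I = (1/5)·(2*exp(-t)*sin(2*t) - exp(-t)*cos(2*t)).

2*exp(-t)*sin(2*t)/5 - exp(-t)*cos(2*t)/5 + C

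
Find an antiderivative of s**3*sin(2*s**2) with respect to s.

-s**2*cos(2*s**2)/4 + sin(2*s**2)/8 + C

Let u = s², du = 2s ds; rewrite as (1/2)∫ u^1·sin(2u) du.
Now integrate by parts 1 time.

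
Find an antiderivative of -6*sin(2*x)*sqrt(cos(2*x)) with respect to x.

Let u = cos(2*x), so du = (-2*sin(2*x)) dx.
Rewriting, the integral becomes 3·∫ √u du = 3·(2/3)u^(3/2).
Substituting back, u = cos(2*x).

2*cos(2*x)**(3/2) + C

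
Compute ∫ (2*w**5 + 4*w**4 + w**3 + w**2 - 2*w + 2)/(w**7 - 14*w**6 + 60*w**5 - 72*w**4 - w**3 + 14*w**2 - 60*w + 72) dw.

-7010179*log(w - 6)/13416200 + 23*log(w - 2)/40 - 2*log(w - 1)/25 + log(w + 1)/98 + 237*log(w**2 + 1)/27380 + 349*atan(w)/13690 - 10489/(2590*w - 15540) + C

Factor the denominator: (w - 6)**2*(w - 2)*(w - 1)*(w + 1)*(w**2 + 1).
Partial-fraction decomposition: (237*w + 349)/(13690*(w**2 + 1)) + 1/(98*(w + 1)) - 2/(25*(w - 1)) + 23/(40*(w - 2)) - 7010179/(13416200*(w - 6)) + 10489/(2590*(w - 6)**2).
Integrate each term; A/(w−a) gives A·log|w−a|; the (Bw+D)/(w²+p²) term gives a log and an atan.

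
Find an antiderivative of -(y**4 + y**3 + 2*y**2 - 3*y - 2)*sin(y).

Use integration by parts with u = y**4 + y**3 + 2*y**2 - 3*y - 2, dv = -sin(y) dy, so v = cos(y).
Apply parts 4 times (tabular method): alternate signs, differentiate u down to 0, integrate dv up.

y**4*cos(y) - 4*y**3*sin(y) + y**3*cos(y) - 3*y**2*sin(y) - 10*y**2*cos(y) + 20*y*sin(y) - 9*y*cos(y) + 9*sin(y) + 18*cos(y) + C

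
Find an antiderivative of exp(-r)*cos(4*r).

Let I denote the integral. Integrate by parts with u = cos(4*r), dv = exp(-r) dr, so v = -exp(-r): I = -exp(-r)*cos(4*r) − 4·∫ exp(-r)*sin(4*r) dr.
Apply parts again with u = sin(4*r), dv = exp(-r) dr: ∫ exp(-r)*sin(4*r) dr = -exp(-r)*sin(4*r) + 4·I. Substituting back brings back I: I = 4*exp(-r)*sin(4*r) - exp(-r)*cos(4*r) − 16·I.
Solving for I: (1 + 16)·I equals the remaining terms, so I = (1/17)·(4*exp(-r)*sin(4*r) - exp(-r)*cos(4*r)).

4*exp(-r)*sin(4*r)/17 - exp(-r)*cos(4*r)/17 + C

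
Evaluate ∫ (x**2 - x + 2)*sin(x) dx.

-x**2*cos(x) + 2*x*sin(x) + x*cos(x) - sin(x) + C

Use integration by parts with u = x**2 - x + 2, dv = sin(x) dx, so v = -cos(x).
Apply parts 2 times (tabular method): alternate signs, differentiate u down to 0, integrate dv up.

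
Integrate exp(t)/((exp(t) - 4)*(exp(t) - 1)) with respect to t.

log(exp(t) - 4)/3 - log(exp(t) - 1)/3 + C

Let u = e^t, du = e^t dt.
The integral becomes ∫ du/((u-1)(u-4)); decompose into partial fractions.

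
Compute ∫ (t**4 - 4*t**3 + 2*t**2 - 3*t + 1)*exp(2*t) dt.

Use integration by parts with u = t**4 - 4*t**3 + 2*t**2 - 3*t + 1, dv = exp(2*t) dt, so v = exp(2*t)/2.
Apply parts 4 times (tabular method): alternate signs, differentiate u down to 0, integrate dv up.

(t**4 - 6*t**3 + 11*t**2 - 14*t + 8)*exp(2*t)/2 + C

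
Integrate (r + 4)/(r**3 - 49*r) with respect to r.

Factor the denominator: r*(r - 7)*(r + 7).
Partial-fraction decomposition: -3/(98*(r + 7)) + 11/(98*(r - 7)) - 4/(49*r).
Integrate each term: A/(r−a) contributes A·log|r−a|.

-4*log(r)/49 + 11*log(r - 7)/98 - 3*log(r + 7)/98 + C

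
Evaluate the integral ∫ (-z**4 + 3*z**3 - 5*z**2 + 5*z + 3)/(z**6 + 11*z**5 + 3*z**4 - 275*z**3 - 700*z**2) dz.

Factor the denominator: z**2*(z - 5)*(z + 4)*(z + 5)*(z + 7).
Partial-fraction decomposition: 3707/(3528*(z + 7)) - 1147/(500*(z + 5)) + 545/(432*(z + 4)) - 347/(27000*(z - 5)) - 107/(19600*z) - 3/(700*z**2).
Integrate each term; A/(z−a) gives A·log|z−a|; A/(z−a)² gives −A/(z−a).

-107*log(z)/19600 - 347*log(z - 5)/27000 + 545*log(z + 4)/432 - 1147*log(z + 5)/500 + 3707*log(z + 7)/3528 + 3/(700*z) + C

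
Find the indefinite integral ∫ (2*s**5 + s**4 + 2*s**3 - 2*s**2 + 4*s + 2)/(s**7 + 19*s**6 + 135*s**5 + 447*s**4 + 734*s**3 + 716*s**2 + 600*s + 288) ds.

Factor the denominator: (s + 1)*(s + 2)*(s + 4)*(s + 6)**2*(s**2 + 1).
Partial-fraction decomposition: -(2819*s - 1263)/(232730*(s**2 + 1)) + 2403913/(547600*(s + 6)) + 7391/(740*(s + 6)**2) - 983/(204*(s + 4)) + 39/(80*(s + 2)) - 7/(150*(s + 1)).
Integrate each term; A/(s−a) gives A·log|s−a|; the (Bs+D)/(s²+p²) term gives a log and an atan.

-7*log(s + 1)/150 + 39*log(s + 2)/80 - 983*log(s + 4)/204 + 2403913*log(s + 6)/547600 - 2819*log(s**2 + 1)/465460 + 1263*atan(s)/232730 - 7391/(740*s + 4440) + C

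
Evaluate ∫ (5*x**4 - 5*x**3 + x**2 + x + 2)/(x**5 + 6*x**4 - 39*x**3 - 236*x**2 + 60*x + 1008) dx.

Factor the denominator: (x - 6)*(x - 2)*(x + 3)*(x + 4)*(x + 7).
Partial-fraction decomposition: 1147/(117*(x + 7)) - 269/(30*(x + 4)) + 137/(45*(x + 3)) - 2/(45*(x - 2)) + 1361/(1170*(x - 6)).
Integrate each term: A/(x−a) contributes A·log|x−a|.

1361*log(x - 6)/1170 - 2*log(x - 2)/45 + 137*log(x + 3)/45 - 269*log(x + 4)/30 + 1147*log(x + 7)/117 + C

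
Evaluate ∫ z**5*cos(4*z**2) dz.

Let u = z², du = 2z dz; rewrite as (1/2)∫ u^2·cos(4u) du.
Now integrate by parts 2 times.

z**4*sin(4*z**2)/8 + z**2*cos(4*z**2)/16 - sin(4*z**2)/64 + C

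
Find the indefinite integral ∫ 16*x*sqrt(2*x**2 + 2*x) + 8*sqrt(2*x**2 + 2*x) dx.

8*(2*x**2 + 2*x)**(3/2)/3 + C

Let u = 2*x**2 + 2*x, so du = (4*x + 2) dx.
Rewriting, the integral becomes 4·∫ √u du = 4·(2/3)u^(3/2).
Substituting back, u = 2*x**2 + 2*x.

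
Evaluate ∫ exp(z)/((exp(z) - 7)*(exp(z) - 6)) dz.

Let u = e^z, du = e^z dz.
The integral becomes ∫ du/((u-7)(u-6)); decompose into partial fractions.

log(exp(z) - 7) - log(exp(z) - 6) + C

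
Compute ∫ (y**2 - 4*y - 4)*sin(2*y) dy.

-y**2*cos(2*y)/2 + y*sin(2*y)/2 + 2*y*cos(2*y) - sin(2*y) + 9*cos(2*y)/4 + C

Use integration by parts with u = y**2 - 4*y - 4, dv = sin(2*y) dy, so v = -cos(2*y)/2.
Apply parts 2 times (tabular method): alternate signs, differentiate u down to 0, integrate dv up.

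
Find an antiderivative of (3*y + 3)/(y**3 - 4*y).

-3*log(y)/4 + 9*log(y - 2)/8 - 3*log(y + 2)/8 + C

Factor the denominator: y*(y - 2)*(y + 2).
Partial-fraction decomposition: -3/(8*(y + 2)) + 9/(8*(y - 2)) - 3/(4*y).
Integrate each term: A/(y−a) contributes A·log|y−a|.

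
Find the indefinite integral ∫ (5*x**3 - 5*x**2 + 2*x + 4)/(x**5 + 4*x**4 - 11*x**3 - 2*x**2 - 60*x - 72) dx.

Factor the denominator: (x - 3)*(x + 1)*(x + 6)*(x**2 + 4).
Partial-fraction decomposition: 3*(89*x + 46)/(650*(x**2 + 4)) - 317/(450*(x + 6)) + 2/(25*(x + 1)) + 25/(117*(x - 3)).
Integrate each term; A/(x−a) gives A·log|x−a|; the (Bx+D)/(x²+p²) term gives a log and an atan.

25*log(x - 3)/117 + 2*log(x + 1)/25 - 317*log(x + 6)/450 + 267*log(x**2 + 4)/1300 + 69*atan(x/2)/650 + C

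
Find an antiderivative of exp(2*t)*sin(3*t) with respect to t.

2*exp(2*t)*sin(3*t)/13 - 3*exp(2*t)*cos(3*t)/13 + C

Let I denote the integral. Integrate by parts with u = sin(3*t), dv = exp(2*t) dt, so v = exp(2*t)/2: I = exp(2*t)*sin(3*t)/2 − (3/2)·∫ exp(2*t)*cos(3*t) dt.
Apply parts again with u = cos(3*t), dv = exp(2*t) dt: ∫ exp(2*t)*cos(3*t) dt = exp(2*t)*cos(3*t)/2 + (3/2)·I. Substituting back brings back I: I = exp(2*t)*sin(3*t)/2 - 3*exp(2*t)*cos(3*t)/4 − (9/4)·I.
Solving for I: (1 + 9/4)·I equals the remaining terms, so I = (4/13)·(exp(2*t)*sin(3*t)/2 - 3*exp(2*t)*cos(3*t)/4).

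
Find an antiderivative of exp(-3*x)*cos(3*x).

Let I denote the integral. Integrate by parts with u = cos(3*x), dv = exp(-3*x) dx, so v = -exp(-3*x)/3: I = -exp(-3*x)*cos(3*x)/3 − ∫ exp(-3*x)*sin(3*x) dx.
Apply parts again with u = sin(3*x), dv = exp(-3*x) dx: ∫ exp(-3*x)*sin(3*x) dx = -exp(-3*x)*sin(3*x)/3 + I. Substituting back brings back I: I = exp(-3*x)*sin(3*x)/3 - exp(-3*x)*cos(3*x)/3 − I.
Solving for I: (1 + 1)·I equals the remaining terms, so I = (1/2)·(exp(-3*x)*sin(3*x)/3 - exp(-3*x)*cos(3*x)/3).

exp(-3*x)*sin(3*x)/6 - exp(-3*x)*cos(3*x)/6 + C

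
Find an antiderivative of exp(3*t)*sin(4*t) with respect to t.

Let I denote the integral. Integrate by parts with u = sin(4*t), dv = exp(3*t) dt, so v = exp(3*t)/3: I = exp(3*t)*sin(4*t)/3 − (4/3)·∫ exp(3*t)*cos(4*t) dt.
Apply parts again with u = cos(4*t), dv = exp(3*t) dt: ∫ exp(3*t)*cos(4*t) dt = exp(3*t)*cos(4*t)/3 + (4/3)·I. Substituting back brings back I: I = exp(3*t)*sin(4*t)/3 - 4*exp(3*t)*cos(4*t)/9 − (16/9)·I.
Solving for I: (1 + 16/9)·I equals the remaining terms, so I = (9/25)·(exp(3*t)*sin(4*t)/3 - 4*exp(3*t)*cos(4*t)/9).

3*exp(3*t)*sin(4*t)/25 - 4*exp(3*t)*cos(4*t)/25 + C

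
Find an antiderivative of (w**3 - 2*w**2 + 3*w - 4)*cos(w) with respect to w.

w**3*sin(w) - 2*w**2*sin(w) + 3*w**2*cos(w) - 3*w*sin(w) - 4*w*cos(w) - 3*cos(w) + C

Use integration by parts with u = w**3 - 2*w**2 + 3*w - 4, dv = cos(w) dw, so v = sin(w).
Apply parts 3 times (tabular method): alternate signs, differentiate u down to 0, integrate dv up.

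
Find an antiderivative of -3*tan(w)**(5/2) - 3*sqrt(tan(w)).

-2*tan(w)**(3/2) + C

Let u = tan(w), so du = (tan(w)**2 + 1) dw.
Rewriting, the integral becomes -3·∫ √u du = -3·(2/3)u^(3/2).
Substituting back, u = tan(w).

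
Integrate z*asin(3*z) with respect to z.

z**2*asin(3*z)/2 + z*sqrt(-9*z**2 + 1)/12 - asin(3*z)/36 + C

Use integration by parts with u = arcsin(3*z), dv = z dz.
Then du = 3/sqrt(-9*z**2 + 1) dz.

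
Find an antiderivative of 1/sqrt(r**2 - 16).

log(r + sqrt(r**2 - 16)) + C

Substitute r = 4·sec(θ), so dr = 4·sec(θ)*tan(θ) dθ and the radical becomes sqrt(r**2 - 16) = 4·tan(θ) by the Pythagorean identity.
Integrate the resulting trig expression in θ, then back-substitute sec(θ) = r/4, tan(θ) = sqrt(r**2 - 16)/4 (absorbing any constant into C).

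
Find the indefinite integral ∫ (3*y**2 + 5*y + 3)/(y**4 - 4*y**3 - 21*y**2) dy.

Factor the denominator: y**2*(y - 7)*(y + 3).
Partial-fraction decomposition: -1/(6*(y + 3)) + 37/(98*(y - 7)) - 31/(147*y) - 1/(7*y**2).
Integrate each term; A/(y−a) gives A·log|y−a|; A/(y−a)² gives −A/(y−a).

-31*log(y)/147 + 37*log(y - 7)/98 - log(y + 3)/6 + 1/(7*y) + C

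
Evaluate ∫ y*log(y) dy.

y**2*log(y)/2 - y**2/4 + C

Use integration by parts with u = log(y), dv = y dy.
Then du = 1/y dy and v = y**2/2.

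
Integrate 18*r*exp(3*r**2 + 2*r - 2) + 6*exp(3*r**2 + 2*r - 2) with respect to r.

3*exp(3*r**2 + 2*r - 2) + C

Let u = 3*r**2 + 2*r - 2, so du = (6*r + 2) dr.
Rewriting, the integral becomes 3·∫ e^u du = 3·e^u.
Substituting back, u = 3*r**2 + 2*r - 2.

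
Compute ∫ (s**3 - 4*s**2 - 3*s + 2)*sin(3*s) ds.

-s**3*cos(3*s)/3 + s**2*sin(3*s)/3 + 4*s**2*cos(3*s)/3 - 8*s*sin(3*s)/9 + 11*s*cos(3*s)/9 - 11*sin(3*s)/27 - 26*cos(3*s)/27 + C

Use integration by parts with u = s**3 - 4*s**2 - 3*s + 2, dv = sin(3*s) ds, so v = -cos(3*s)/3.
Apply parts 3 times (tabular method): alternate signs, differentiate u down to 0, integrate dv up.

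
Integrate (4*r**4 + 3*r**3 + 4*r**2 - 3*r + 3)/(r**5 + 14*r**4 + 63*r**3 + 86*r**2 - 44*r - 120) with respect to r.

Factor the denominator: (r - 1)*(r + 2)**2*(r + 5)*(r + 6).
Partial-fraction decomposition: 4701/(112*(r + 6)) - 2243/(54*(r + 5)) + 509/(144*(r + 2)) - 65/(36*(r + 2)**2) + 11/(378*(r - 1)).
Integrate each term; A/(r−a) gives A·log|r−a|; A/(r−a)² gives −A/(r−a).

11*log(r - 1)/378 + 509*log(r + 2)/144 - 2243*log(r + 5)/54 + 4701*log(r + 6)/112 + 65/(36*r + 72) + C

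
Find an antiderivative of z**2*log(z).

z**3*log(z)/3 - z**3/9 + C

Use integration by parts with u = log(z), dv = z**2 dz.
Then du = 1/z dz and v = z**3/3.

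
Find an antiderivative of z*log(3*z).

z**2*(log(z) + log(3))/2 - z**2/4 + C

Use integration by parts with u = log(3*z), dv = z dz.
Then du = 1/z dz and v = z**2/2.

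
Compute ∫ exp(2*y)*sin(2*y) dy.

Let I denote the integral. Integrate by parts with u = sin(2*y), dv = exp(2*y) dy, so v = exp(2*y)/2: I = exp(2*y)*sin(2*y)/2 − ∫ exp(2*y)*cos(2*y) dy.
Apply parts again with u = cos(2*y), dv = exp(2*y) dy: ∫ exp(2*y)*cos(2*y) dy = exp(2*y)*cos(2*y)/2 + I. Substituting back brings back I: I = exp(2*y)*sin(2*y)/2 - exp(2*y)*cos(2*y)/2 − I.
Solving for I: (1 + 1)·I equals the remaining terms, so I = (1/2)·(exp(2*y)*sin(2*y)/2 - exp(2*y)*cos(2*y)/2).

exp(2*y)*sin(2*y)/4 - exp(2*y)*cos(2*y)/4 + C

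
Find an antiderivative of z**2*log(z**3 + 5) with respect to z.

z**3*log(z**3 + 5)/3 - z**3/3 + 5*log(z**3 + 5)/3 + C

Let u = z**3 + 5, so du = (3*z**2) dz.
The integral becomes (1/3)·∫ log(u) du; integrate by parts with u′=log(u), dv′=du.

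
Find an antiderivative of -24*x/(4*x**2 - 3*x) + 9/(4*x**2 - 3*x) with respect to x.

-3*log(4*x**2 - 3*x) + C

Let u = 4*x**2 - 3*x, so du = (8*x - 3) dx.
Rewriting, the integral becomes -3·∫ 1/u du = -3·log(u).
Substituting back, u = 4*x**2 - 3*x.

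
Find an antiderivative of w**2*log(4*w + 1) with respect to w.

Use integration by parts with u = log(4*w + 1), dv = w**2 dw.
Then du = 4/(4*w + 1) dw and v = w**3/3.

w**3*log(4*w + 1)/3 - w**3/9 + w**2/24 - w/48 + log(4*w + 1)/192 + C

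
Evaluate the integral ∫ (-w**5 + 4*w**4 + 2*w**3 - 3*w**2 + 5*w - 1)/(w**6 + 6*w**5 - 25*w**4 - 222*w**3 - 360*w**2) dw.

-337*log(w)/21600 - 2239*log(w - 6)/35640 - 235*log(w + 3)/81 + 1851*log(w + 4)/160 - 2637*log(w + 5)/275 - 1/(360*w) + C

Factor the denominator: w**2*(w - 6)*(w + 3)*(w + 4)*(w + 5).
Partial-fraction decomposition: -2637/(275*(w + 5)) + 1851/(160*(w + 4)) - 235/(81*(w + 3)) - 2239/(35640*(w - 6)) - 337/(21600*w) + 1/(360*w**2).
Integrate each term; A/(w−a) gives A·log|w−a|; A/(w−a)² gives −A/(w−a).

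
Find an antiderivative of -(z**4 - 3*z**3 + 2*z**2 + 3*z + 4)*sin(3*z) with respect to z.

Use integration by parts with u = z**4 - 3*z**3 + 2*z**2 + 3*z + 4, dv = -sin(3*z) dz, so v = cos(3*z)/3.
Apply parts 4 times (tabular method): alternate signs, differentiate u down to 0, integrate dv up.

z**4*cos(3*z)/3 - 4*z**3*sin(3*z)/9 - z**3*cos(3*z) + z**2*sin(3*z) + 2*z**2*cos(3*z)/9 - 4*z*sin(3*z)/27 + 5*z*cos(3*z)/3 - 5*sin(3*z)/9 + 104*cos(3*z)/81 + C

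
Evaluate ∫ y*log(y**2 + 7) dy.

Let u = y**2 + 7, so du = (2*y) dy.
The integral becomes (1/2)·∫ log(u) du; integrate by parts with u′=log(u), dv′=du.

y**2*log(y**2 + 7)/2 - y**2/2 + 7*log(y**2 + 7)/2 + C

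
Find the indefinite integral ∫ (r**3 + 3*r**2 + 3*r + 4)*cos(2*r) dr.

r**3*sin(2*r)/2 + 3*r**2*sin(2*r)/2 + 3*r**2*cos(2*r)/4 + 3*r*sin(2*r)/4 + 3*r*cos(2*r)/2 + 5*sin(2*r)/4 + 3*cos(2*r)/8 + C

Use integration by parts with u = r**3 + 3*r**2 + 3*r + 4, dv = cos(2*r) dr, so v = sin(2*r)/2.
Apply parts 3 times (tabular method): alternate signs, differentiate u down to 0, integrate dv up.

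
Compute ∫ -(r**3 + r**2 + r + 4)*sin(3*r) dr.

r**3*cos(3*r)/3 - r**2*sin(3*r)/3 + r**2*cos(3*r)/3 - 2*r*sin(3*r)/9 + r*cos(3*r)/9 - sin(3*r)/27 + 34*cos(3*r)/27 + C

Use integration by parts with u = r**3 + r**2 + r + 4, dv = -sin(3*r) dr, so v = cos(3*r)/3.
Apply parts 3 times (tabular method): alternate signs, differentiate u down to 0, integrate dv up.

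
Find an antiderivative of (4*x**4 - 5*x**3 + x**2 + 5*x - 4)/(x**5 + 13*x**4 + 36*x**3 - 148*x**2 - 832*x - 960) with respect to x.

23*log(x - 4)/135 - 47*log(x + 2)/72 + 167*log(x + 4)/4 - 3121*log(x + 5)/27 + 3133*log(x + 6)/40 + C

Factor the denominator: (x - 4)*(x + 2)*(x + 4)*(x + 5)*(x + 6).
Partial-fraction decomposition: 3133/(40*(x + 6)) - 3121/(27*(x + 5)) + 167/(4*(x + 4)) - 47/(72*(x + 2)) + 23/(135*(x - 4)).
Integrate each term: A/(x−a) contributes A·log|x−a|.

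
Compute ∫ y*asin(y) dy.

Use integration by parts with u = arcsin(y), dv = y dy.
Then du = 1/sqrt(-y**2 + 1) dy.

y**2*asin(y)/2 + y*sqrt(-y**2 + 1)/4 - asin(y)/4 + C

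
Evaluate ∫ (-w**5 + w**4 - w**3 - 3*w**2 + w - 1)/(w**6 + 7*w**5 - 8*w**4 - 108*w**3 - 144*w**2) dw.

-7*log(w)/576 - 877*log(w - 4)/6720 - 41*log(w + 2)/96 + 320*log(w + 3)/189 - 9173*log(w + 6)/4320 - 1/(144*w) + C

Factor the denominator: w**2*(w - 4)*(w + 2)*(w + 3)*(w + 6).
Partial-fraction decomposition: -9173/(4320*(w + 6)) + 320/(189*(w + 3)) - 41/(96*(w + 2)) - 877/(6720*(w - 4)) - 7/(576*w) + 1/(144*w**2).
Integrate each term; A/(w−a) gives A·log|w−a|; A/(w−a)² gives −A/(w−a).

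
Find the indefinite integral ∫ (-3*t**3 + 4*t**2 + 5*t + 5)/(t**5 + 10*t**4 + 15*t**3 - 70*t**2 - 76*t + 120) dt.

log(t - 2)/32 - 11*log(t - 1)/126 + 35*log(t + 2)/144 - 65*log(t + 5)/18 + 767*log(t + 6)/224 + C

Factor the denominator: (t - 2)*(t - 1)*(t + 2)*(t + 5)*(t + 6).
Partial-fraction decomposition: 767/(224*(t + 6)) - 65/(18*(t + 5)) + 35/(144*(t + 2)) - 11/(126*(t - 1)) + 1/(32*(t - 2)).
Integrate each term: A/(t−a) contributes A·log|t−a|.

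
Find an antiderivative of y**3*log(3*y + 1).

Use integration by parts with u = log(3*y + 1), dv = y**3 dy.
Then du = 3/(3*y + 1) dy and v = y**4/4.

y**4*log(3*y + 1)/4 - y**4/16 + y**3/36 - y**2/72 + y/108 - log(3*y + 1)/324 + C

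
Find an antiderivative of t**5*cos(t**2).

Let u = t², du = 2t dt; rewrite as (1/2)∫ u^2·cos(1u) du.
Now integrate by parts 2 times.

t**4*sin(t**2)/2 + t**2*cos(t**2) - sin(t**2) + C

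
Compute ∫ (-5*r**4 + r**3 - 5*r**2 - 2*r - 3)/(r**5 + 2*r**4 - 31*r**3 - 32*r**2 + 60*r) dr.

Factor the denominator: r*(r - 5)*(r - 1)*(r + 2)*(r + 6).
Partial-fraction decomposition: -327/(88*(r + 6)) + 107/(168*(r + 2)) + 1/(6*(r - 1)) - 1569/(770*(r - 5)) - 1/(20*r).
Integrate each term: A/(r−a) contributes A·log|r−a|.

-log(r)/20 - 1569*log(r - 5)/770 + log(r - 1)/6 + 107*log(r + 2)/168 - 327*log(r + 6)/88 + C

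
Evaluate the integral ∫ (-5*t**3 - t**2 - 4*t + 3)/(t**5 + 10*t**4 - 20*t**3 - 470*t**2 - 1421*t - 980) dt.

Factor the denominator: (t - 7)*(t + 1)*(t + 4)*(t + 5)*(t + 7).
Partial-fraction decomposition: 1697/(504*(t + 7)) - 623/(96*(t + 5)) + 323/(99*(t + 4)) - 11/(576*(t + 1)) - 1789/(14784*(t - 7)).
Integrate each term: A/(t−a) contributes A·log|t−a|.

-1789*log(t - 7)/14784 - 11*log(t + 1)/576 + 323*log(t + 4)/99 - 623*log(t + 5)/96 + 1697*log(t + 7)/504 + C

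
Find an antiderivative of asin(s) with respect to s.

Use integration by parts with u = arcsin(s), dv = ds.
Then du = 1/sqrt(-s**2 + 1) ds.

s*asin(s) + sqrt(-s**2 + 1) + C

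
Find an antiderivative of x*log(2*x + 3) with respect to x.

x**2*log(2*x + 3)/2 - x**2/4 + 3*x/4 - 9*log(2*x + 3)/8 + C

Use integration by parts with u = log(2*x + 3), dv = x dx.
Then du = 2/(2*x + 3) dx and v = x**2/2.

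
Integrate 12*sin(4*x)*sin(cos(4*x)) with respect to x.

Let u = cos(4*x), so du = (-4*sin(4*x)) dx.
Rewriting, the integral becomes -3·∫ sin(u) du = -3·-cos(u).
Substituting back, u = cos(4*x).

3*cos(cos(4*x)) + C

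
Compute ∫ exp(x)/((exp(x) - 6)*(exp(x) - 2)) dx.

Let u = e^x, du = e^x dx.
The integral becomes ∫ du/((u-2)(u-6)); decompose into partial fractions.

log(exp(x) - 6)/4 - log(exp(x) - 2)/4 + C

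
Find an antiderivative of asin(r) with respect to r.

r*asin(r) + sqrt(-r**2 + 1) + C

Use integration by parts with u = arcsin(r), dv = dr.
Then du = 1/sqrt(-r**2 + 1) dr.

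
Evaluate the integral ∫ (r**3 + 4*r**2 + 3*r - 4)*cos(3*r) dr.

r**3*sin(3*r)/3 + 4*r**2*sin(3*r)/3 + r**2*cos(3*r)/3 + 7*r*sin(3*r)/9 + 8*r*cos(3*r)/9 - 44*sin(3*r)/27 + 7*cos(3*r)/27 + C

Use integration by parts with u = r**3 + 4*r**2 + 3*r - 4, dv = cos(3*r) dr, so v = sin(3*r)/3.
Apply parts 3 times (tabular method): alternate signs, differentiate u down to 0, integrate dv up.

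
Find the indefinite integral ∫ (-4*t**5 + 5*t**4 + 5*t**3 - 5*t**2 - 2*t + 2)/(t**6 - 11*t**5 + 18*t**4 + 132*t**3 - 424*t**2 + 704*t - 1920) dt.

-11867*log(t - 6)/400 + 987*log(t - 5)/29 - 1291*log(t - 4)/160 - 277*log(t + 4)/800 + 557*log(t**2 + 4)/23200 - 1609*atan(t/2)/11600 + C

Factor the denominator: (t - 6)*(t - 5)*(t - 4)*(t + 4)*(t**2 + 4).
Partial-fraction decomposition: (557*t - 3218)/(11600*(t**2 + 4)) - 277/(800*(t + 4)) - 1291/(160*(t - 4)) + 987/(29*(t - 5)) - 11867/(400*(t - 6)).
Integrate each term; A/(t−a) gives A·log|t−a|; the (Bt+D)/(t²+p²) term gives a log and an atan.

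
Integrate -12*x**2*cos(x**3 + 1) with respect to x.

-4*sin(x**3 + 1) + C

Let u = x**3 + 1, so du = (3*x**2) dx.
Rewriting, the integral becomes -4·∫ cos(u) du = -4·sin(u).
Substituting back, u = x**3 + 1.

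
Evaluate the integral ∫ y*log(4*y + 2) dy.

Use integration by parts with u = log(4*y + 2), dv = y dy.
Then du = 4/(4*y + 2) dy and v = y**2/2.

y**2*log(4*y + 2)/2 - y**2/4 + y/4 - log(2*y + 1)/8 + C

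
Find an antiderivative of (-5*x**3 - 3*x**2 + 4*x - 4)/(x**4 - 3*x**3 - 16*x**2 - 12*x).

log(x)/3 - 73*log(x - 6)/21 - 6*log(x + 1)/7 - log(x + 2) + C

Factor the denominator: x*(x - 6)*(x + 1)*(x + 2).
Partial-fraction decomposition: -1/(x + 2) - 6/(7*(x + 1)) - 73/(21*(x - 6)) + 1/(3*x).
Integrate each term: A/(x−a) contributes A·log|x−a|.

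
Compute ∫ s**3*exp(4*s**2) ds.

Let u = s², du = 2s ds; rewrite as (1/2)∫ u^1·exp(4u) du.
Now integrate by parts 1 time.

(4*s**2 - 1)*exp(4*s**2)/32 + C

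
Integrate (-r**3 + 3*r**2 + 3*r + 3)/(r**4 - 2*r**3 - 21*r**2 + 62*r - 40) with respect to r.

-log(r - 4)/54 - 13*log(r - 2)/14 + 4*log(r - 1)/9 - 94*log(r + 5)/189 + C

Factor the denominator: (r - 4)*(r - 2)*(r - 1)*(r + 5).
Partial-fraction decomposition: -94/(189*(r + 5)) + 4/(9*(r - 1)) - 13/(14*(r - 2)) - 1/(54*(r - 4)).
Integrate each term: A/(r−a) contributes A·log|r−a|.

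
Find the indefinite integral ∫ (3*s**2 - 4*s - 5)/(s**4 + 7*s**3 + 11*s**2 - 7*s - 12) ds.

Factor the denominator: (s - 1)*(s + 1)*(s + 3)*(s + 4).
Partial-fraction decomposition: -59/(15*(s + 4)) + 17/(4*(s + 3)) - 1/(6*(s + 1)) - 3/(20*(s - 1)).
Integrate each term: A/(s−a) contributes A·log|s−a|.

-3*log(s - 1)/20 - log(s + 1)/6 + 17*log(s + 3)/4 - 59*log(s + 4)/15 + C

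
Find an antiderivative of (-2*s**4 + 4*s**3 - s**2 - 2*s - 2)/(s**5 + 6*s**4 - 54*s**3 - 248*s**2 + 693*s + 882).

Factor the denominator: (s - 6)*(s - 3)*(s + 1)*(s + 7)**2.
Partial-fraction decomposition: -235943/(152100*(s + 7)) + 6211/(780*(s + 7)**2) - 1/(144*(s + 1)) + 71/(1200*(s - 3)) - 254/(507*(s - 6)).
Integrate each term; A/(s−a) gives A·log|s−a|; A/(s−a)² gives −A/(s−a).

-254*log(s - 6)/507 + 71*log(s - 3)/1200 - log(s + 1)/144 - 235943*log(s + 7)/152100 - 6211/(780*s + 5460) + C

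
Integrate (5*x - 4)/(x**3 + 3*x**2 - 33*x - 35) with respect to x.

7*log(x - 5)/24 + log(x + 1)/4 - 13*log(x + 7)/24 + C

Factor the denominator: (x - 5)*(x + 1)*(x + 7).
Partial-fraction decomposition: -13/(24*(x + 7)) + 1/(4*(x + 1)) + 7/(24*(x - 5)).
Integrate each term: A/(x−a) contributes A·log|x−a|.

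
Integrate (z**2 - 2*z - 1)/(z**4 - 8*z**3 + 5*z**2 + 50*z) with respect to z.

-log(z)/50 + 16*log(z - 5)/175 - log(z + 2)/14 - 2/(5*z - 25) + C

Factor the denominator: z*(z - 5)**2*(z + 2).
Partial-fraction decomposition: -1/(14*(z + 2)) + 16/(175*(z - 5)) + 2/(5*(z - 5)**2) - 1/(50*z).
Integrate each term; A/(z−a) gives A·log|z−a|; A/(z−a)² gives −A/(z−a).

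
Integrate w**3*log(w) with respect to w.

Use integration by parts with u = log(w), dv = w**3 dw.
Then du = 1/w dw and v = w**4/4.

w**4*log(w)/4 - w**4/16 + C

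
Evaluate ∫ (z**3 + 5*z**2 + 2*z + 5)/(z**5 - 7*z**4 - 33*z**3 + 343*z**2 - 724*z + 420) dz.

413*log(z - 6)/260 - 265*log(z - 5)/144 + 37*log(z - 2)/108 - 13*log(z - 1)/160 - 107*log(z + 7)/11232 + C

Factor the denominator: (z - 6)*(z - 5)*(z - 2)*(z - 1)*(z + 7).
Partial-fraction decomposition: -107/(11232*(z + 7)) - 13/(160*(z - 1)) + 37/(108*(z - 2)) - 265/(144*(z - 5)) + 413/(260*(z - 6)).
Integrate each term: A/(z−a) contributes A·log|z−a|.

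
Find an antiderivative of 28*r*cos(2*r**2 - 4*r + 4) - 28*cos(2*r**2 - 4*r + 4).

7*sin(2*r**2 - 4*r + 4) + C

Let u = 2*r**2 - 4*r + 4, so du = (4*r - 4) dr.
Rewriting, the integral becomes 7·∫ cos(u) du = 7·sin(u).
Substituting back, u = 2*r**2 - 4*r + 4.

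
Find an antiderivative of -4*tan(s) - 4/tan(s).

-4*log(tan(s)) + C

Let u = tan(s), so du = (tan(s)**2 + 1) ds.
Rewriting, the integral becomes -4·∫ 1/u du = -4·log(u).
Substituting back, u = tan(s).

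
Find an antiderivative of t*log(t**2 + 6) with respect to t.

Let u = t**2 + 6, so du = (2*t) dt.
The integral becomes (1/2)·∫ log(u) du; integrate by parts with u′=log(u), dv′=du.

t**2*log(t**2 + 6)/2 - t**2/2 + 3*log(t**2 + 6) + C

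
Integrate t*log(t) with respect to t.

Use integration by parts with u = log(t), dv = t dt.
Then du = 1/t dt and v = t**2/2.

t**2*log(t)/2 - t**2/4 + C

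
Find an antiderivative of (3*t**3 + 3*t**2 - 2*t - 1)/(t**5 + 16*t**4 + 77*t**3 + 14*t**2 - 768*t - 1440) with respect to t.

101*log(t - 3)/3528 - 4255*log(t + 4)/196 + 291*log(t + 5)/8 - 529*log(t + 6)/36 - 137/(14*t + 56) + C

Factor the denominator: (t - 3)*(t + 4)**2*(t + 5)*(t + 6).
Partial-fraction decomposition: -529/(36*(t + 6)) + 291/(8*(t + 5)) - 4255/(196*(t + 4)) + 137/(14*(t + 4)**2) + 101/(3528*(t - 3)).
Integrate each term; A/(t−a) gives A·log|t−a|; A/(t−a)² gives −A/(t−a).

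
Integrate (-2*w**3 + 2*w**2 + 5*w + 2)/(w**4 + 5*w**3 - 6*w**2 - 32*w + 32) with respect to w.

log(w - 2)/9 - 7*log(w - 1)/25 - 412*log(w + 4)/225 - 71/(15*w + 60) + C

Factor the denominator: (w - 2)*(w - 1)*(w + 4)**2.
Partial-fraction decomposition: -412/(225*(w + 4)) + 71/(15*(w + 4)**2) - 7/(25*(w - 1)) + 1/(9*(w - 2)).
Integrate each term; A/(w−a) gives A·log|w−a|; A/(w−a)² gives −A/(w−a).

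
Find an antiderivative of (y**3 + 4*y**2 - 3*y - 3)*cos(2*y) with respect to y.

Use integration by parts with u = y**3 + 4*y**2 - 3*y - 3, dv = cos(2*y) dy, so v = sin(2*y)/2.
Apply parts 3 times (tabular method): alternate signs, differentiate u down to 0, integrate dv up.

y**3*sin(2*y)/2 + 2*y**2*sin(2*y) + 3*y**2*cos(2*y)/4 - 9*y*sin(2*y)/4 + 2*y*cos(2*y) - 5*sin(2*y)/2 - 9*cos(2*y)/8 + C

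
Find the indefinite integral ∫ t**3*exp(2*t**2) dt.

(2*t**2 - 1)*exp(2*t**2)/8 + C

Let u = t², du = 2t dt; rewrite as (1/2)∫ u^1·exp(2u) du.
Now integrate by parts 1 time.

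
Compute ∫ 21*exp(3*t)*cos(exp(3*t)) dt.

Let u = exp(3*t), so du = (3*exp(3*t)) dt.
Rewriting, the integral becomes 7·∫ cos(u) du = 7·sin(u).
Substituting back, u = exp(3*t).

7*sin(exp(3*t)) + C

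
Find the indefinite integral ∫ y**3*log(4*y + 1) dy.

Use integration by parts with u = log(4*y + 1), dv = y**3 dy.
Then du = 4/(4*y + 1) dy and v = y**4/4.

y**4*log(4*y + 1)/4 - y**4/16 + y**3/48 - y**2/128 + y/256 - log(4*y + 1)/1024 + C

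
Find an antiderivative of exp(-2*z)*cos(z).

Let I denote the integral. Integrate by parts with u = cos(z), dv = exp(-2*z) dz, so v = -exp(-2*z)/2: I = -exp(-2*z)*cos(z)/2 − (1/2)·∫ exp(-2*z)*sin(z) dz.
Apply parts again with u = sin(z), dv = exp(-2*z) dz: ∫ exp(-2*z)*sin(z) dz = -exp(-2*z)*sin(z)/2 + (1/2)·I. Substituting back brings back I: I = exp(-2*z)*sin(z)/4 - exp(-2*z)*cos(z)/2 − (1/4)·I.
Solving for I: (1 + 1/4)·I equals the remaining terms, so I = (4/5)·(exp(-2*z)*sin(z)/4 - exp(-2*z)*cos(z)/2).

exp(-2*z)*sin(z)/5 - 2*exp(-2*z)*cos(z)/5 + C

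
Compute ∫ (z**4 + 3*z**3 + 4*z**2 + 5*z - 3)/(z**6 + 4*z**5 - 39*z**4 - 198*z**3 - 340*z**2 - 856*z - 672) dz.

1829*log(z - 7)/30316 + log(z + 1)/100 + 7*log(z + 4)/88 - 759*log(z + 6)/5200 - 83*log(z**2 + 4)/42400 + 319*atan(z/2)/21200 + C

Factor the denominator: (z - 7)*(z + 1)*(z + 4)*(z + 6)*(z**2 + 4).
Partial-fraction decomposition: -(83*z - 638)/(21200*(z**2 + 4)) - 759/(5200*(z + 6)) + 7/(88*(z + 4)) + 1/(100*(z + 1)) + 1829/(30316*(z - 7)).
Integrate each term; A/(z−a) gives A·log|z−a|; the (Bz+D)/(z²+p²) term gives a log and an atan.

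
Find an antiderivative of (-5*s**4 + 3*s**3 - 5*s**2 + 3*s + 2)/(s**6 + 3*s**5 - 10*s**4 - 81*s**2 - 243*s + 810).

Factor the denominator: (s - 3)*(s - 2)*(s + 3)*(s + 5)*(s**2 + 9).
Partial-fraction decomposition: -(45*s + 181)/(234*(s**2 + 9)) + 107/(112*(s + 5)) - 269/(540*(s + 3)) + 68/(455*(s - 2)) - 179/(432*(s - 3)).
Integrate each term; A/(s−a) gives A·log|s−a|; the (Bs+D)/(s²+p²) term gives a log and an atan.

-179*log(s - 3)/432 + 68*log(s - 2)/455 - 269*log(s + 3)/540 + 107*log(s + 5)/112 - 5*log(s**2 + 9)/52 - 181*atan(s/3)/702 + C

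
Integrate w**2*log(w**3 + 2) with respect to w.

Let u = w**3 + 2, so du = (3*w**2) dw.
The integral becomes (1/3)·∫ log(u) du; integrate by parts with u′=log(u), dv′=du.

w**3*log(w**3 + 2)/3 - w**3/3 + 2*log(w**3 + 2)/3 + C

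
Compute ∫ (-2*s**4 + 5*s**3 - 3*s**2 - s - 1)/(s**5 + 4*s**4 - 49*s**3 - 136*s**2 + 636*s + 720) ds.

Factor the denominator: (s - 5)*(s - 4)*(s + 1)*(s + 6)**2.
Partial-fraction decomposition: -18201/(12100*(s + 6)) + 151/(22*(s + 6)**2) - 1/(75*(s + 1)) + 49/(100*(s - 4)) - 353/(363*(s - 5)).
Integrate each term; A/(s−a) gives A·log|s−a|; A/(s−a)² gives −A/(s−a).

-353*log(s - 5)/363 + 49*log(s - 4)/100 - log(s + 1)/75 - 18201*log(s + 6)/12100 - 151/(22*s + 132) + C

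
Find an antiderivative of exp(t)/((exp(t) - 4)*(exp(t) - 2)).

Let u = e^t, du = e^t dt.
The integral becomes ∫ du/((u-4)(u-2)); decompose into partial fractions.

log(exp(t) - 4)/2 - log(exp(t) - 2)/2 + C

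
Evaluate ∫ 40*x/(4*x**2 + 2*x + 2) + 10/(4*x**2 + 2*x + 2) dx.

Let u = 4*x**2 + 2*x + 2, so du = (8*x + 2) dx.
Rewriting, the integral becomes 5·∫ 1/u du = 5·log(u).
Substituting back, u = 4*x**2 + 2*x + 2.

5*log(4*x**2 + 2*x + 2) + C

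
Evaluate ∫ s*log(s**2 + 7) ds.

s**2*log(s**2 + 7)/2 - s**2/2 + 7*log(s**2 + 7)/2 + C

Let u = s**2 + 7, so du = (2*s) ds.
The integral becomes (1/2)·∫ log(u) du; integrate by parts with u′=log(u), dv′=du.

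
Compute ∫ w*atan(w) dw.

Use integration by parts with u = arctan(w), dv = w dw.
Then du = 1/(w**2 + 1) dw.

w**2*atan(w)/2 - w/2 + atan(w)/2 + C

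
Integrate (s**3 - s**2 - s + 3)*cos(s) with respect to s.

s**3*sin(s) - s**2*sin(s) + 3*s**2*cos(s) - 7*s*sin(s) - 2*s*cos(s) + 5*sin(s) - 7*cos(s) + C

Use integration by parts with u = s**3 - s**2 - s + 3, dv = cos(s) ds, so v = sin(s).
Apply parts 3 times (tabular method): alternate signs, differentiate u down to 0, integrate dv up.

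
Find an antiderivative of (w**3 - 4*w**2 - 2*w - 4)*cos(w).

w**3*sin(w) - 4*w**2*sin(w) + 3*w**2*cos(w) - 8*w*sin(w) - 8*w*cos(w) + 4*sin(w) - 8*cos(w) + C

Use integration by parts with u = w**3 - 4*w**2 - 2*w - 4, dv = cos(w) dw, so v = sin(w).
Apply parts 3 times (tabular method): alternate signs, differentiate u down to 0, integrate dv up.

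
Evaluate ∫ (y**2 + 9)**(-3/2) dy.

Substitute y = 3·tan(θ), so dy = 3·sec(θ)^2 dθ and the radical becomes sqrt(y**2 + 9) = 3·sec(θ) by the Pythagorean identity.
Integrate the resulting trig expression in θ, then back-substitute tan(θ) = y/3, sec(θ) = sqrt(y**2 + 9)/3 (absorbing any constant into C).

y/(9*sqrt(y**2 + 9)) + C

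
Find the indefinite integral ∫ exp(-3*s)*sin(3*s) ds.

Let I denote the integral. Integrate by parts with u = sin(3*s), dv = exp(-3*s) ds, so v = -exp(-3*s)/3: I = -exp(-3*s)*sin(3*s)/3 + ∫ exp(-3*s)*cos(3*s) ds.
Apply parts again with u = cos(3*s), dv = exp(-3*s) ds: ∫ exp(-3*s)*cos(3*s) ds = -exp(-3*s)*cos(3*s)/3 − I. Substituting back brings back I: I = -exp(-3*s)*sin(3*s)/3 - exp(-3*s)*cos(3*s)/3 − I.
Solving for I: (1 + 1)·I equals the remaining terms, so I = (1/2)·(-exp(-3*s)*sin(3*s)/3 - exp(-3*s)*cos(3*s)/3).

-exp(-3*s)*sin(3*s)/6 - exp(-3*s)*cos(3*s)/6 + C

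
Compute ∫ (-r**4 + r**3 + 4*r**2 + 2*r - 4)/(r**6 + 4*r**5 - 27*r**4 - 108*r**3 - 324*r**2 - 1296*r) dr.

log(r)/324 - 58*log(r - 6)/2025 - 67*log(r + 4)/500 + 173*log(r + 6)/810 - 547*log(r**2 + 9)/20250 - 31*atan(r/3)/1125 + C

Factor the denominator: r*(r - 6)*(r + 4)*(r + 6)*(r**2 + 9).
Partial-fraction decomposition: -(547*r + 837)/(10125*(r**2 + 9)) + 173/(810*(r + 6)) - 67/(500*(r + 4)) - 58/(2025*(r - 6)) + 1/(324*r).
Integrate each term; A/(r−a) gives A·log|r−a|; the (Br+D)/(r²+p²) term gives a log and an atan.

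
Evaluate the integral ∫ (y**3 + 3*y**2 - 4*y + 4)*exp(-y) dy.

Use integration by parts with u = y**3 + 3*y**2 - 4*y + 4, dv = exp(-y) dy, so v = -exp(-y).
Apply parts 3 times (tabular method): alternate signs, differentiate u down to 0, integrate dv up.

(-y**3 - 6*y**2 - 8*y - 12)*exp(-y) + C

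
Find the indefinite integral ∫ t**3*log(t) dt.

Use integration by parts with u = log(t), dv = t**3 dt.
Then du = 1/t dt and v = t**4/4.

t**4*log(t)/4 - t**4/16 + C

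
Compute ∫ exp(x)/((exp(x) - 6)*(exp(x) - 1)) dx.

log(exp(x) - 6)/5 - log(exp(x) - 1)/5 + C

Let u = e^x, du = e^x dx.
The integral becomes ∫ du/((u-6)(u-1)); decompose into partial fractions.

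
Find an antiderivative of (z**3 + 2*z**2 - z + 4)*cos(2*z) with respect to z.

Use integration by parts with u = z**3 + 2*z**2 - z + 4, dv = cos(2*z) dz, so v = sin(2*z)/2.
Apply parts 3 times (tabular method): alternate signs, differentiate u down to 0, integrate dv up.

z**3*sin(2*z)/2 + z**2*sin(2*z) + 3*z**2*cos(2*z)/4 - 5*z*sin(2*z)/4 + z*cos(2*z) + 3*sin(2*z)/2 - 5*cos(2*z)/8 + C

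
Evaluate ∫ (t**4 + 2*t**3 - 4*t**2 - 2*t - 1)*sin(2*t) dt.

Use integration by parts with u = t**4 + 2*t**3 - 4*t**2 - 2*t - 1, dv = sin(2*t) dt, so v = -cos(2*t)/2.
Apply parts 4 times (tabular method): alternate signs, differentiate u down to 0, integrate dv up.

-t**4*cos(2*t)/2 + t**3*sin(2*t) - t**3*cos(2*t) + 3*t**2*sin(2*t)/2 + 7*t**2*cos(2*t)/2 - 7*t*sin(2*t)/2 + 5*t*cos(2*t)/2 - 5*sin(2*t)/4 - 5*cos(2*t)/4 + C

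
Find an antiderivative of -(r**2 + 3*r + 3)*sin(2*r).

Use integration by parts with u = r**2 + 3*r + 3, dv = -sin(2*r) dr, so v = cos(2*r)/2.
Apply parts 2 times (tabular method): alternate signs, differentiate u down to 0, integrate dv up.

r**2*cos(2*r)/2 - r*sin(2*r)/2 + 3*r*cos(2*r)/2 - 3*sin(2*r)/4 + 5*cos(2*r)/4 + C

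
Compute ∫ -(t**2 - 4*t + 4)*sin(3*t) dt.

t**2*cos(3*t)/3 - 2*t*sin(3*t)/9 - 4*t*cos(3*t)/3 + 4*sin(3*t)/9 + 34*cos(3*t)/27 + C

Use integration by parts with u = t**2 - 4*t + 4, dv = -sin(3*t) dt, so v = cos(3*t)/3.
Apply parts 2 times (tabular method): alternate signs, differentiate u down to 0, integrate dv up.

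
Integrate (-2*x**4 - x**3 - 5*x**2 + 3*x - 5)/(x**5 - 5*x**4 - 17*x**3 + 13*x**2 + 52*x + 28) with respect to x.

Factor the denominator: (x - 7)*(x - 2)*(x + 1)**2*(x + 2).
Partial-fraction decomposition: -55/(36*(x + 2)) + 307/(288*(x + 1)) - 7/(12*(x + 1)**2) + 59/(180*(x - 2)) - 2687/(1440*(x - 7)).
Integrate each term; A/(x−a) gives A·log|x−a|; A/(x−a)² gives −A/(x−a).

-2687*log(x - 7)/1440 + 59*log(x - 2)/180 + 307*log(x + 1)/288 - 55*log(x + 2)/36 + 7/(12*x + 12) + C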